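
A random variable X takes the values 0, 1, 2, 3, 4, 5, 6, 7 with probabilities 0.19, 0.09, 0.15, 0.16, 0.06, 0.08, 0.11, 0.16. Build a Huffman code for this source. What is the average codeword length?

2.95 bits/symbol

Repeatedly combine the two least-probable nodes; the expected code length is the sum of the merged weights.
merge 3/50 + 2/25 → 7/50
merge 9/100 + 11/100 → 1/5
merge 7/50 + 3/20 → 29/100
merge 4/25 + 4/25 → 8/25
merge 19/100 + 1/5 → 39/100
merge 29/100 + 8/25 → 61/100
merge 39/100 + 61/100 → 1
L = 7/50 + 1/5 + 29/100 + 8/25 + 39/100 + 61/100 + 1 = 59/20 = 2.95 bits/symbol.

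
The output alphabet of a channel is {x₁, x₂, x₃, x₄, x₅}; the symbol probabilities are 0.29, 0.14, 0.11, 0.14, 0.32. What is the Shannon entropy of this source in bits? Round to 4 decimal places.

H = −Σ pᵢ log₂ pᵢ.
−0.29·log₂(0.29) = 0.5179
−0.14·log₂(0.14) = 0.3971
−0.11·log₂(0.11) = 0.3503
−0.14·log₂(0.14) = 0.3971
−0.32·log₂(0.32) = 0.5260
Sum ≈ 2.1884 → 2.1884 bits.

2.1884 bits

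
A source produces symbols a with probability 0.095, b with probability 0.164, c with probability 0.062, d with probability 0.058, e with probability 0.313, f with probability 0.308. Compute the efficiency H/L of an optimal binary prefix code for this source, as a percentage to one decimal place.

Entropy H = −Σ p log₂ p ≈ 2.2851 bits.
Huffman merges: 29/500+31/500→3/25; 19/200+3/25→43/200; 41/250+43/200→379/1000; 77/250+313/1000→621/1000; 379/1000+621/1000→1. L = 467/200 ≈ 2.3350.
Efficiency = H/L = 2.2851/2.3350 = 97.9%.

97.9%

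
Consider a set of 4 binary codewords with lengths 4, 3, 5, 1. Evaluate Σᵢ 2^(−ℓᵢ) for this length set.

With common denominator 2^5 = 32: Σ 2^(−ℓᵢ) = 2/32 + 4/32 + 1/32 + 16/32 = 23/32 = 0.71875.

0.71875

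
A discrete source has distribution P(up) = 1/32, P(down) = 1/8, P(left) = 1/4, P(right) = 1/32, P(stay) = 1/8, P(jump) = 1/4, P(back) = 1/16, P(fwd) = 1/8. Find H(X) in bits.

Each probability is a power of 1/2, so log₂(1/p) is an integer.
H = Σ p·log₂(1/p) = 1/32·5 + 1/8·3 + 1/4·2 + 1/32·5 + 1/8·3 + 1/4·2 + 1/16·4 + 1/8·3 = 2.6875 bits.

2.6875 bits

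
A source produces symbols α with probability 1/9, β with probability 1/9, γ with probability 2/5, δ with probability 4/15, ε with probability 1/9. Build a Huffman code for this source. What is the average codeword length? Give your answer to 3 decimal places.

2.156 bits/symbol

Repeatedly combine the two least-probable nodes; the expected code length is the sum of the merged weights.
merge 1/9 + 1/9 → 2/9
merge 1/9 + 2/9 → 1/3
merge 4/15 + 1/3 → 3/5
merge 2/5 + 3/5 → 1
L = 2/9 + 1/3 + 3/5 + 1 = 97/45 ≈ 2.156 bits/symbol.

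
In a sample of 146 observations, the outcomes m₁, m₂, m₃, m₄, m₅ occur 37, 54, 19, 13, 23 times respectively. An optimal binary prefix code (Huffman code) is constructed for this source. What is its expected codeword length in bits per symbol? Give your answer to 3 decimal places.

Probabilities are the counts divided by 146.
Repeatedly combine the two least-probable nodes; the expected code length is the sum of the merged weights.
merge 13/146 + 19/146 → 16/73
merge 23/146 + 16/73 → 55/146
merge 37/146 + 27/73 → 91/146
merge 55/146 + 91/146 → 1
L = 16/73 + 55/146 + 91/146 + 1 = 162/73 ≈ 2.219 bits/symbol.

2.219 bits/symbol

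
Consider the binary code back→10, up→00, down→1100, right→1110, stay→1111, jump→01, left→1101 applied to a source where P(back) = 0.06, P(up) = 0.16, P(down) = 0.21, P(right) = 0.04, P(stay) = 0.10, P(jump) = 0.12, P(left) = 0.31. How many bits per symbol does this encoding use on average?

3.32 bits/symbol

L̄ = Σ pᵢ·ℓᵢ = 0.06·2 + 0.16·2 + 0.21·4 + 0.04·4 + 0.10·4 + 0.12·2 + 0.31·4 = 3.32 bits/symbol.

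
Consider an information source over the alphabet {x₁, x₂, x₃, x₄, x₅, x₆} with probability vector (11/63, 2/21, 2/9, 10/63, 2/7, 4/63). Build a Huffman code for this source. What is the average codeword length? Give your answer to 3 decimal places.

2.476 bits/symbol

Repeatedly combine the two least-probable nodes; the expected code length is the sum of the merged weights.
merge 4/63 + 2/21 → 10/63
merge 10/63 + 10/63 → 20/63
merge 11/63 + 2/9 → 25/63
merge 2/7 + 20/63 → 38/63
merge 25/63 + 38/63 → 1
L = 10/63 + 20/63 + 25/63 + 38/63 + 1 = 52/21 ≈ 2.476 bits/symbol.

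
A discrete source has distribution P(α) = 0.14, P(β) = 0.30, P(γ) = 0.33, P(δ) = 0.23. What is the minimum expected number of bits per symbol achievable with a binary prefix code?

2 bits/symbol

Repeatedly combine the two least-probable nodes; the expected code length is the sum of the merged weights.
merge 7/50 + 23/100 → 37/100
merge 3/10 + 33/100 → 63/100
merge 37/100 + 63/100 → 1
L = 37/100 + 63/100 + 1 = 2 bits/symbol.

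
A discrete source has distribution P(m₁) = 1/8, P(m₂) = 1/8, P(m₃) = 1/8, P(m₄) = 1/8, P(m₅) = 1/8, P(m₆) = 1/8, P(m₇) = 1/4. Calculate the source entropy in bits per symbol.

Each probability is a power of 1/2, so log₂(1/p) is an integer.
H = Σ p·log₂(1/p) = 1/8·3 + 1/8·3 + 1/8·3 + 1/8·3 + 1/8·3 + 1/8·3 + 1/4·2 = 2.75 bits.

2.75 bits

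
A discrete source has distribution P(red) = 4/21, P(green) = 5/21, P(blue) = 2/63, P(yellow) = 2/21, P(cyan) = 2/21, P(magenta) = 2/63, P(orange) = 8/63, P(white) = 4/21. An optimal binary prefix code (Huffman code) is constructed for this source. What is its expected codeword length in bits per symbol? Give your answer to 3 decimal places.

Repeatedly combine the two least-probable nodes; the expected code length is the sum of the merged weights.
merge 2/63 + 2/63 → 4/63
merge 4/63 + 2/21 → 10/63
merge 2/21 + 8/63 → 2/9
merge 10/63 + 4/21 → 22/63
merge 4/21 + 2/9 → 26/63
merge 5/21 + 22/63 → 37/63
merge 26/63 + 37/63 → 1
L = 4/63 + 10/63 + 2/9 + 22/63 + 26/63 + 37/63 + 1 = 176/63 ≈ 2.794 bits/symbol.

2.794 bits/symbol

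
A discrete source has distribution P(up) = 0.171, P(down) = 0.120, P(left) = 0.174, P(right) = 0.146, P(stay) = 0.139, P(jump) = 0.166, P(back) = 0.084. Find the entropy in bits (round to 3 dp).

H = −Σ pᵢ log₂ pᵢ.
−0.171·log₂(0.171) = 0.4357
−0.120·log₂(0.120) = 0.3671
−0.174·log₂(0.174) = 0.4390
−0.146·log₂(0.146) = 0.4053
−0.139·log₂(0.139) = 0.3957
−0.166·log₂(0.166) = 0.4301
−0.084·log₂(0.084) = 0.3002
Sum ≈ 2.7730 → 2.773 bits.

2.773 bits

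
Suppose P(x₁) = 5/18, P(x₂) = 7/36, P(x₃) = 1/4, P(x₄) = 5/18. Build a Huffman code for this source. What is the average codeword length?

2 bits/symbol

Repeatedly combine the two least-probable nodes; the expected code length is the sum of the merged weights.
merge 7/36 + 1/4 → 4/9
merge 5/18 + 5/18 → 5/9
merge 4/9 + 5/9 → 1
L = 4/9 + 5/9 + 1 = 2 bits/symbol.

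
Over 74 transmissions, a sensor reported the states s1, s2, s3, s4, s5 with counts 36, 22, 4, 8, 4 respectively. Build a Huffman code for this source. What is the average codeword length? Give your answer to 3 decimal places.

Probabilities are the counts divided by 74.
Repeatedly combine the two least-probable nodes; the expected code length is the sum of the merged weights.
merge 2/37 + 2/37 → 4/37
merge 4/37 + 4/37 → 8/37
merge 8/37 + 11/37 → 19/37
merge 18/37 + 19/37 → 1
L = 4/37 + 8/37 + 19/37 + 1 = 68/37 ≈ 1.838 bits/symbol.

1.838 bits/symbol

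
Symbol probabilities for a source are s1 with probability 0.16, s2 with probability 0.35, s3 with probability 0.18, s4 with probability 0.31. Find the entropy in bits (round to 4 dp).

1.9222 bits

H = −Σ pᵢ log₂ pᵢ.
−0.16·log₂(0.16) = 0.4230
−0.35·log₂(0.35) = 0.5301
−0.18·log₂(0.18) = 0.4453
−0.31·log₂(0.31) = 0.5238
Sum ≈ 1.9222 → 1.9222 bits.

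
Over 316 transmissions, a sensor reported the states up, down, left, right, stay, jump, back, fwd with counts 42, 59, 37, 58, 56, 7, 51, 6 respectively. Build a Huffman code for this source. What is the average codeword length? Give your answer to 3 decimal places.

Probabilities are the counts divided by 316.
Repeatedly combine the two least-probable nodes; the expected code length is the sum of the merged weights.
merge 3/158 + 7/316 → 13/316
merge 13/316 + 37/316 → 25/158
merge 21/158 + 25/158 → 23/79
merge 51/316 + 14/79 → 107/316
merge 29/158 + 59/316 → 117/316
merge 23/79 + 107/316 → 199/316
merge 117/316 + 199/316 → 1
L = 13/316 + 25/158 + 23/79 + 107/316 + 117/316 + 199/316 + 1 = 447/158 ≈ 2.829 bits/symbol.

2.829 bits/symbol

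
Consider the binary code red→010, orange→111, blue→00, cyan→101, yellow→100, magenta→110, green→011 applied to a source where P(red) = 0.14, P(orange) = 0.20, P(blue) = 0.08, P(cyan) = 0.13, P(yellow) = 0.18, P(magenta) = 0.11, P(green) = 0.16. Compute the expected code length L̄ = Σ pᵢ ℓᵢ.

L̄ = Σ pᵢ·ℓᵢ = 0.14·3 + 0.20·3 + 0.08·2 + 0.13·3 + 0.18·3 + 0.11·3 + 0.16·3 = 2.92 bits/symbol.

2.92 bits/symbol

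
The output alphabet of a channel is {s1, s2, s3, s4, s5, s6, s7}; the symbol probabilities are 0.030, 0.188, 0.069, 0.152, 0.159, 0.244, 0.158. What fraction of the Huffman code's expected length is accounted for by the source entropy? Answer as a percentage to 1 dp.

98.4%

Entropy H = −Σ p log₂ p ≈ 2.6233 bits.
Huffman merges: 3/100+69/1000→99/1000; 99/1000+19/125→251/1000; 79/500+159/1000→317/1000; 47/250+61/250→54/125; 251/1000+317/1000→71/125; 54/125+71/125→1. L = 2667/1000 ≈ 2.6670.
Efficiency = H/L = 2.6233/2.6670 = 98.4%.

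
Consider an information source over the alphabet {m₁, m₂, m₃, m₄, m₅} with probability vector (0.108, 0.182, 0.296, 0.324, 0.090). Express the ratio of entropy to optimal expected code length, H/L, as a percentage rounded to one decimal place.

Entropy H = −Σ p log₂ p ≈ 2.1535 bits.
Huffman merges: 9/100+27/250→99/500; 91/500+99/500→19/50; 37/125+81/250→31/50; 19/50+31/50→1. L = 1099/500 ≈ 2.1980.
Efficiency = H/L = 2.1535/2.1980 = 98.0%.

98.0%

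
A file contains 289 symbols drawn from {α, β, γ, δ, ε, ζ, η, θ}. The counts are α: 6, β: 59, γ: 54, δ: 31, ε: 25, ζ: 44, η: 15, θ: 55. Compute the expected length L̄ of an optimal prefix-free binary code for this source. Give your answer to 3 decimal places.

Probabilities are the counts divided by 289.
Repeatedly combine the two least-probable nodes; the expected code length is the sum of the merged weights.
merge 6/289 + 15/289 → 21/289
merge 21/289 + 25/289 → 46/289
merge 31/289 + 44/289 → 75/289
merge 46/289 + 54/289 → 100/289
merge 55/289 + 59/289 → 114/289
merge 75/289 + 100/289 → 175/289
merge 114/289 + 175/289 → 1
L = 21/289 + 46/289 + 75/289 + 100/289 + 114/289 + 175/289 + 1 = 820/289 ≈ 2.837 bits/symbol.

2.837 bits/symbol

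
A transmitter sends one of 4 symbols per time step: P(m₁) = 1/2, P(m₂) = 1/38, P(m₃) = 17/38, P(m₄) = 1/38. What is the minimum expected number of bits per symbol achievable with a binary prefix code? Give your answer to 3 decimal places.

1.553 bits/symbol

Repeatedly combine the two least-probable nodes; the expected code length is the sum of the merged weights.
merge 1/38 + 1/38 → 1/19
merge 1/19 + 17/38 → 1/2
merge 1/2 + 1/2 → 1
L = 1/19 + 1/2 + 1 = 59/38 ≈ 1.553 bits/symbol.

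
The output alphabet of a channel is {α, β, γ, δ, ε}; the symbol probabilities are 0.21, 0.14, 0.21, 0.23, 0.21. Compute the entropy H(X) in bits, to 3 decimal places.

H = −Σ pᵢ log₂ pᵢ.
−0.21·log₂(0.21) = 0.4728
−0.14·log₂(0.14) = 0.3971
−0.21·log₂(0.21) = 0.4728
−0.23·log₂(0.23) = 0.4877
−0.21·log₂(0.21) = 0.4728
Sum ≈ 2.3032 → 2.303 bits.

2.303 bits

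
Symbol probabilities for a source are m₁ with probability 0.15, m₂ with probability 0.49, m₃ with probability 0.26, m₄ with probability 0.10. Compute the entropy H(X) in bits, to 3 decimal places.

H = −Σ pᵢ log₂ pᵢ.
−0.15·log₂(0.15) = 0.4105
−0.49·log₂(0.49) = 0.5043
−0.26·log₂(0.26) = 0.5053
−0.10·log₂(0.10) = 0.3322
Sum ≈ 1.7523 → 1.752 bits.

1.752 bits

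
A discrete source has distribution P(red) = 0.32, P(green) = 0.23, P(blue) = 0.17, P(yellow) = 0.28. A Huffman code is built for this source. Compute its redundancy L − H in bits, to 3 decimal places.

0.037 bits

Entropy H = −Σ p log₂ p ≈ 1.9625 bits.
Huffman merges: 17/100+23/100→2/5; 7/25+8/25→3/5; 2/5+3/5→1. L = 2 ≈ 2.0000.
L − H = 2.0000 − 1.9625 = 0.037 bits.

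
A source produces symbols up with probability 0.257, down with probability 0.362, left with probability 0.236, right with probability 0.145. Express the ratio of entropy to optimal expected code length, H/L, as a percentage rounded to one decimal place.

96.5%

Entropy H = −Σ p log₂ p ≈ 1.9300 bits.
Huffman merges: 29/200+59/250→381/1000; 257/1000+181/500→619/1000; 381/1000+619/1000→1. L = 2 ≈ 2.0000.
Efficiency = H/L = 1.9300/2.0000 = 96.5%.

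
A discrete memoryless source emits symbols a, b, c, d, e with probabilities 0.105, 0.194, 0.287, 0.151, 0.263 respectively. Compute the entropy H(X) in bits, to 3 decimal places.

H = −Σ pᵢ log₂ pᵢ.
−0.105·log₂(0.105) = 0.3414
−0.194·log₂(0.194) = 0.4590
−0.287·log₂(0.287) = 0.5169
−0.151·log₂(0.151) = 0.4118
−0.263·log₂(0.263) = 0.5068
Sum ≈ 2.2358 → 2.236 bits.

2.236 bits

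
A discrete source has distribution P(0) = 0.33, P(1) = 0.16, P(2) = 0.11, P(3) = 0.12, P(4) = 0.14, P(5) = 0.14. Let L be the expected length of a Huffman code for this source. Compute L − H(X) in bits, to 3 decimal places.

0.048 bits

Entropy H = −Σ p log₂ p ≈ 2.4624 bits.
Huffman merges: 11/100+3/25→23/100; 7/50+7/50→7/25; 4/25+23/100→39/100; 7/25+33/100→61/100; 39/100+61/100→1. L = 251/100 ≈ 2.5100.
L − H = 2.5100 − 2.4624 = 0.048 bits.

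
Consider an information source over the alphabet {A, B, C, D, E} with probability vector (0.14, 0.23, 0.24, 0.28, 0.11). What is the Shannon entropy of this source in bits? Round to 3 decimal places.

H = −Σ pᵢ log₂ pᵢ.
−0.14·log₂(0.14) = 0.3971
−0.23·log₂(0.23) = 0.4877
−0.24·log₂(0.24) = 0.4941
−0.28·log₂(0.28) = 0.5142
−0.11·log₂(0.11) = 0.3503
Sum ≈ 2.2434 → 2.243 bits.

2.243 bits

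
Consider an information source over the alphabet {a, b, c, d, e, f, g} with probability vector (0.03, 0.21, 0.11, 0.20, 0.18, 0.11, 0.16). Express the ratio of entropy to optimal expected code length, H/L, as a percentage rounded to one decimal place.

Entropy H = −Σ p log₂ p ≈ 2.6579 bits.
Huffman merges: 3/100+11/100→7/50; 11/100+7/50→1/4; 4/25+9/50→17/50; 1/5+21/100→41/100; 1/4+17/50→59/100; 41/100+59/100→1. L = 273/100 ≈ 2.7300.
Efficiency = H/L = 2.6579/2.7300 = 97.4%.

97.4%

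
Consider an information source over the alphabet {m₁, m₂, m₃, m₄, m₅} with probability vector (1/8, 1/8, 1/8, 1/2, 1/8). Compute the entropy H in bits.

2 bits

Each probability is a power of 1/2, so log₂(1/p) is an integer.
H = Σ p·log₂(1/p) = 1/8·3 + 1/8·3 + 1/8·3 + 1/2·1 + 1/8·3 = 2 bits.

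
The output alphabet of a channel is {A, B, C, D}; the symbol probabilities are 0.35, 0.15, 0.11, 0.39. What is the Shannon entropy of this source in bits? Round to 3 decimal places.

1.821 bits

H = −Σ pᵢ log₂ pᵢ.
−0.35·log₂(0.35) = 0.5301
−0.15·log₂(0.15) = 0.4105
−0.11·log₂(0.11) = 0.3503
−0.39·log₂(0.39) = 0.5298
Sum ≈ 1.8207 → 1.821 bits.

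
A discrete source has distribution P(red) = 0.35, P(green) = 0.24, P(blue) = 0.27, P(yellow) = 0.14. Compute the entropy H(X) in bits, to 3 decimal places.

1.931 bits

H = −Σ pᵢ log₂ pᵢ.
−0.35·log₂(0.35) = 0.5301
−0.24·log₂(0.24) = 0.4941
−0.27·log₂(0.27) = 0.5100
−0.14·log₂(0.14) = 0.3971
Sum ≈ 1.9314 → 1.931 bits.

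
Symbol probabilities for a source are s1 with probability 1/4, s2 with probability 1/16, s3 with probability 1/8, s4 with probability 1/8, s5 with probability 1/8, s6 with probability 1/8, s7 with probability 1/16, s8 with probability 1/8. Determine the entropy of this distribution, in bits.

2.875 bits

Each probability is a power of 1/2, so log₂(1/p) is an integer.
H = Σ p·log₂(1/p) = 1/4·2 + 1/16·4 + 1/8·3 + 1/8·3 + 1/8·3 + 1/8·3 + 1/16·4 + 1/8·3 = 2.875 bits.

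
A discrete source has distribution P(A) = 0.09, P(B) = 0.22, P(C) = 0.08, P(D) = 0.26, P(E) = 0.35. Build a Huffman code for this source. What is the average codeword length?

Repeatedly combine the two least-probable nodes; the expected code length is the sum of the merged weights.
merge 2/25 + 9/100 → 17/100
merge 17/100 + 11/50 → 39/100
merge 13/50 + 7/20 → 61/100
merge 39/100 + 61/100 → 1
L = 17/100 + 39/100 + 61/100 + 1 = 217/100 = 2.17 bits/symbol.

2.17 bits/symbol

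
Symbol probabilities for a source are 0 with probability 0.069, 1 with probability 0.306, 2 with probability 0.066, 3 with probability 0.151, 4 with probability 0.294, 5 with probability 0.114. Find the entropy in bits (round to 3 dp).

2.336 bits

H = −Σ pᵢ log₂ pᵢ.
−0.069·log₂(0.069) = 0.2662
−0.306·log₂(0.306) = 0.5228
−0.066·log₂(0.066) = 0.2588
−0.151·log₂(0.151) = 0.4118
−0.294·log₂(0.294) = 0.5192
−0.114·log₂(0.114) = 0.3571
Sum ≈ 2.3360 → 2.336 bits.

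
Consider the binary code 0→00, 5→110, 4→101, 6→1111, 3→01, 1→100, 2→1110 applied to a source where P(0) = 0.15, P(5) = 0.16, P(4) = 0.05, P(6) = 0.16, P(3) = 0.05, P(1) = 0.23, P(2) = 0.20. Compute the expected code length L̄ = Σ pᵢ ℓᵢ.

L̄ = Σ pᵢ·ℓᵢ = 0.15·2 + 0.16·3 + 0.05·3 + 0.16·4 + 0.05·2 + 0.23·3 + 0.20·4 = 3.16 bits/symbol.

3.16 bits/symbol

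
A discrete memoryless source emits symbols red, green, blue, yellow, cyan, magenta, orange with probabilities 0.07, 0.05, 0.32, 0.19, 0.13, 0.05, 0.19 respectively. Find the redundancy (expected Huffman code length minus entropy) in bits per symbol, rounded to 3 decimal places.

Entropy H = −Σ p log₂ p ≈ 2.5199 bits.
Huffman merges: 1/20+1/20→1/10; 7/100+1/10→17/100; 13/100+17/100→3/10; 19/100+19/100→19/50; 3/10+8/25→31/50; 19/50+31/50→1. L = 257/100 ≈ 2.5700.
L − H = 2.5700 − 2.5199 = 0.050 bits.

0.050 bits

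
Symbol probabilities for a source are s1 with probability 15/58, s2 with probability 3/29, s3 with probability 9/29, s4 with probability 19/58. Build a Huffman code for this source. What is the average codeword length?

2 bits/symbol

Repeatedly combine the two least-probable nodes; the expected code length is the sum of the merged weights.
merge 3/29 + 15/58 → 21/58
merge 9/29 + 19/58 → 37/58
merge 21/58 + 37/58 → 1
L = 21/58 + 37/58 + 1 = 2 bits/symbol.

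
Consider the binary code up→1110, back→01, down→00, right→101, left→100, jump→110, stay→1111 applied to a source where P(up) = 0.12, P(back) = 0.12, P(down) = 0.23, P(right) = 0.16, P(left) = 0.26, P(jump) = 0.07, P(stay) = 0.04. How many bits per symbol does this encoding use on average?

L̄ = Σ pᵢ·ℓᵢ = 0.12·4 + 0.12·2 + 0.23·2 + 0.16·3 + 0.26·3 + 0.07·3 + 0.04·4 = 2.81 bits/symbol.

2.81 bits/symbol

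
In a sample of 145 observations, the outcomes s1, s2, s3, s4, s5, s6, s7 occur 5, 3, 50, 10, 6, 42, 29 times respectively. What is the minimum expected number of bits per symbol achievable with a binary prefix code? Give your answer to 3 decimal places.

2.317 bits/symbol

Probabilities are the counts divided by 145.
Repeatedly combine the two least-probable nodes; the expected code length is the sum of the merged weights.
merge 3/145 + 1/29 → 8/145
merge 6/145 + 8/145 → 14/145
merge 2/29 + 14/145 → 24/145
merge 24/145 + 1/5 → 53/145
merge 42/145 + 10/29 → 92/145
merge 53/145 + 92/145 → 1
L = 8/145 + 14/145 + 24/145 + 53/145 + 92/145 + 1 = 336/145 ≈ 2.317 bits/symbol.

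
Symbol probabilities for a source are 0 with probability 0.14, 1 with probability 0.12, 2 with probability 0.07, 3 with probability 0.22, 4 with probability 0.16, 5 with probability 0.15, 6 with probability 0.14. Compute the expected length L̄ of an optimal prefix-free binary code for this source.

Repeatedly combine the two least-probable nodes; the expected code length is the sum of the merged weights.
merge 7/100 + 3/25 → 19/100
merge 7/50 + 7/50 → 7/25
merge 3/20 + 4/25 → 31/100
merge 19/100 + 11/50 → 41/100
merge 7/25 + 31/100 → 59/100
merge 41/100 + 59/100 → 1
L = 19/100 + 7/25 + 31/100 + 41/100 + 59/100 + 1 = 139/50 = 2.78 bits/symbol.

2.78 bits/symbol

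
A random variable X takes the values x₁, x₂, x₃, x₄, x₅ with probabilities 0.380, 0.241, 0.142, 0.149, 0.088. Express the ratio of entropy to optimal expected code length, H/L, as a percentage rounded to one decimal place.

96.1%

Entropy H = −Σ p log₂ p ≈ 2.1429 bits.
Huffman merges: 11/125+71/500→23/100; 149/1000+23/100→379/1000; 241/1000+379/1000→31/50; 19/50+31/50→1. L = 2229/1000 ≈ 2.2290.
Efficiency = H/L = 2.1429/2.2290 = 96.1%.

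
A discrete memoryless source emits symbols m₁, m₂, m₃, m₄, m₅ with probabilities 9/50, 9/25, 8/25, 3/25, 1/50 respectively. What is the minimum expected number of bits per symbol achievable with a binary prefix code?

2.1 bits/symbol

Repeatedly combine the two least-probable nodes; the expected code length is the sum of the merged weights.
merge 1/50 + 3/25 → 7/50
merge 7/50 + 9/50 → 8/25
merge 8/25 + 8/25 → 16/25
merge 9/25 + 16/25 → 1
L = 7/50 + 8/25 + 16/25 + 1 = 21/10 = 2.1 bits/symbol.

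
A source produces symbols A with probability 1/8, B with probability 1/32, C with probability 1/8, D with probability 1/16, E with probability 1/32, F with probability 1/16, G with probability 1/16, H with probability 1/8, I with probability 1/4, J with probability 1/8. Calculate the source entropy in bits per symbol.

Each probability is a power of 1/2, so log₂(1/p) is an integer.
H = Σ p·log₂(1/p) = 1/8·3 + 1/32·5 + 1/8·3 + 1/16·4 + 1/32·5 + 1/16·4 + 1/16·4 + 1/8·3 + 1/4·2 + 1/8·3 = 3.0625 bits.

3.0625 bits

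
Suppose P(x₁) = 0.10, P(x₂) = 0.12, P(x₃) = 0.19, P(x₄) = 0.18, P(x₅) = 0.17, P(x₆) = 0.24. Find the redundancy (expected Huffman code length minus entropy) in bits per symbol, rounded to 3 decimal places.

0.041 bits

Entropy H = −Σ p log₂ p ≈ 2.5285 bits.
Huffman merges: 1/10+3/25→11/50; 17/100+9/50→7/20; 19/100+11/50→41/100; 6/25+7/20→59/100; 41/100+59/100→1. L = 257/100 ≈ 2.5700.
L − H = 2.5700 − 2.5285 = 0.041 bits.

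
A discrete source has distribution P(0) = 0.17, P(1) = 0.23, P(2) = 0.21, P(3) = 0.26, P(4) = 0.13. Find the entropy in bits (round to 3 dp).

2.283 bits

H = −Σ pᵢ log₂ pᵢ.
−0.17·log₂(0.17) = 0.4346
−0.23·log₂(0.23) = 0.4877
−0.21·log₂(0.21) = 0.4728
−0.26·log₂(0.26) = 0.5053
−0.13·log₂(0.13) = 0.3826
Sum ≈ 2.2830 → 2.283 bits.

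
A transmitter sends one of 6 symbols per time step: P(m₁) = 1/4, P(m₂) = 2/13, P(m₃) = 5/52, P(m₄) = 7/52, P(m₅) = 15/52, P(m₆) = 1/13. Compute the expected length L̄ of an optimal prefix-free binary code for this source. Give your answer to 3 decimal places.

Repeatedly combine the two least-probable nodes; the expected code length is the sum of the merged weights.
merge 1/13 + 5/52 → 9/52
merge 7/52 + 2/13 → 15/52
merge 9/52 + 1/4 → 11/26
merge 15/52 + 15/52 → 15/26
merge 11/26 + 15/26 → 1
L = 9/52 + 15/52 + 11/26 + 15/26 + 1 = 32/13 ≈ 2.462 bits/symbol.

2.462 bits/symbol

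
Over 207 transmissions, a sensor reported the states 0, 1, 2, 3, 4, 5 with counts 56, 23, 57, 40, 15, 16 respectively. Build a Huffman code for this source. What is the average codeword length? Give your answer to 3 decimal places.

2.411 bits/symbol

Probabilities are the counts divided by 207.
Repeatedly combine the two least-probable nodes; the expected code length is the sum of the merged weights.
merge 5/69 + 16/207 → 31/207
merge 1/9 + 31/207 → 6/23
merge 40/207 + 6/23 → 94/207
merge 56/207 + 19/69 → 113/207
merge 94/207 + 113/207 → 1
L = 31/207 + 6/23 + 94/207 + 113/207 + 1 = 499/207 ≈ 2.411 bits/symbol.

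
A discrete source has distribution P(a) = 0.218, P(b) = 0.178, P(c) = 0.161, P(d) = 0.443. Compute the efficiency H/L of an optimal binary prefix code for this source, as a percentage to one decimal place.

98.5%

Entropy H = −Σ p log₂ p ≈ 1.8669 bits.
Huffman merges: 161/1000+89/500→339/1000; 109/500+339/1000→557/1000; 443/1000+557/1000→1. L = 237/125 ≈ 1.8960.
Efficiency = H/L = 1.8669/1.8960 = 98.5%.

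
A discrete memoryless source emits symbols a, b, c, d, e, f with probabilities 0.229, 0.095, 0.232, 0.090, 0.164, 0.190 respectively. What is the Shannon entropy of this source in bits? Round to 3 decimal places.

H = −Σ pᵢ log₂ pᵢ.
−0.229·log₂(0.229) = 0.4870
−0.095·log₂(0.095) = 0.3226
−0.232·log₂(0.232) = 0.4890
−0.090·log₂(0.090) = 0.3127
−0.164·log₂(0.164) = 0.4278
−0.190·log₂(0.190) = 0.4552
Sum ≈ 2.4942 → 2.494 bits.

2.494 bits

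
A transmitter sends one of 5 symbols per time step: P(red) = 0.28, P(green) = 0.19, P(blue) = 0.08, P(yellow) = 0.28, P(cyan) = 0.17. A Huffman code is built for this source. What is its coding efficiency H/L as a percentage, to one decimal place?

Entropy H = −Σ p log₂ p ≈ 2.2098 bits.
Huffman merges: 2/25+17/100→1/4; 19/100+1/4→11/25; 7/25+7/25→14/25; 11/25+14/25→1. L = 9/4 ≈ 2.2500.
Efficiency = H/L = 2.2098/2.2500 = 98.2%.

98.2%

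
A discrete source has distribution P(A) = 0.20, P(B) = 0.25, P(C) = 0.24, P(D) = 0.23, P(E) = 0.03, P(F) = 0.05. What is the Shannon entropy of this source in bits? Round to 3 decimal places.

H = −Σ pᵢ log₂ pᵢ.
−0.20·log₂(0.20) = 0.4644
−0.25·log₂(0.25) = 0.5000
−0.24·log₂(0.24) = 0.4941
−0.23·log₂(0.23) = 0.4877
−0.03·log₂(0.03) = 0.1518
−0.05·log₂(0.05) = 0.2161
Sum ≈ 2.3141 → 2.314 bits.

2.314 bits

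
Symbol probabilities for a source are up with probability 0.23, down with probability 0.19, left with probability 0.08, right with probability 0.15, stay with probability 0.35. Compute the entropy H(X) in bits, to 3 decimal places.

H = −Σ pᵢ log₂ pᵢ.
−0.23·log₂(0.23) = 0.4877
−0.19·log₂(0.19) = 0.4552
−0.08·log₂(0.08) = 0.2915
−0.15·log₂(0.15) = 0.4105
−0.35·log₂(0.35) = 0.5301
Sum ≈ 2.1750 → 2.175 bits.

2.175 bits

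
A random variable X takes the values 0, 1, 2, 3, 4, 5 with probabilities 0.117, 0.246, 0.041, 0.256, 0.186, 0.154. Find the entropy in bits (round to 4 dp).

2.4191 bits

H = −Σ pᵢ log₂ pᵢ.
−0.117·log₂(0.117) = 0.3622
−0.246·log₂(0.246) = 0.4977
−0.041·log₂(0.041) = 0.1889
−0.256·log₂(0.256) = 0.5032
−0.186·log₂(0.186) = 0.4514
−0.154·log₂(0.154) = 0.4156
Sum ≈ 2.4191 → 2.4191 bits.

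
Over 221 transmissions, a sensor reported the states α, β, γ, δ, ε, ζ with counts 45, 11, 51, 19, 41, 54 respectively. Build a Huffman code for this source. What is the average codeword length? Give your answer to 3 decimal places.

Probabilities are the counts divided by 221.
Repeatedly combine the two least-probable nodes; the expected code length is the sum of the merged weights.
merge 11/221 + 19/221 → 30/221
merge 30/221 + 41/221 → 71/221
merge 45/221 + 3/13 → 96/221
merge 54/221 + 71/221 → 125/221
merge 96/221 + 125/221 → 1
L = 30/221 + 71/221 + 96/221 + 125/221 + 1 = 543/221 ≈ 2.457 bits/symbol.

2.457 bits/symbol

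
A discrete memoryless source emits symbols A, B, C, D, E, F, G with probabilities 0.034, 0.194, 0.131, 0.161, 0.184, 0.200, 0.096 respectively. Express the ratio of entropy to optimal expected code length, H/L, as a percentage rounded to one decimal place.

Entropy H = −Σ p log₂ p ≈ 2.6715 bits.
Huffman merges: 17/500+12/125→13/100; 13/100+131/1000→261/1000; 161/1000+23/125→69/200; 97/500+1/5→197/500; 261/1000+69/200→303/500; 197/500+303/500→1. L = 342/125 ≈ 2.7360.
Efficiency = H/L = 2.6715/2.7360 = 97.6%.

97.6%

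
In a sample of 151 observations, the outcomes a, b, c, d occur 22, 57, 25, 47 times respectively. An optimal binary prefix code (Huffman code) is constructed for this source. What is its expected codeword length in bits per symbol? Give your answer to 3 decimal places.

Probabilities are the counts divided by 151.
Repeatedly combine the two least-probable nodes; the expected code length is the sum of the merged weights.
merge 22/151 + 25/151 → 47/151
merge 47/151 + 47/151 → 94/151
merge 57/151 + 94/151 → 1
L = 47/151 + 94/151 + 1 = 292/151 ≈ 1.934 bits/symbol.

1.934 bits/symbol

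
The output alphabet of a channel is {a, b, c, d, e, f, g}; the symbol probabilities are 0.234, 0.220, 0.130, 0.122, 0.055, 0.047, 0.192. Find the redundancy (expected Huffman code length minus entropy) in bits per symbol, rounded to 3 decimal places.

0.030 bits

Entropy H = −Σ p log₂ p ≈ 2.6184 bits.
Huffman merges: 47/1000+11/200→51/500; 51/500+61/500→28/125; 13/100+24/125→161/500; 11/50+28/125→111/250; 117/500+161/500→139/250; 111/250+139/250→1. L = 331/125 ≈ 2.6480.
L − H = 2.6480 − 2.6184 = 0.030 bits.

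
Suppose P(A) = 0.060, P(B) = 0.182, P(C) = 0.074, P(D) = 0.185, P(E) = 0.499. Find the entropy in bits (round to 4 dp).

H = −Σ pᵢ log₂ pᵢ.
−0.060·log₂(0.060) = 0.2435
−0.182·log₂(0.182) = 0.4474
−0.074·log₂(0.074) = 0.2780
−0.185·log₂(0.185) = 0.4504
−0.499·log₂(0.499) = 0.5004
Sum ≈ 1.9197 → 1.9197 bits.

1.9197 bits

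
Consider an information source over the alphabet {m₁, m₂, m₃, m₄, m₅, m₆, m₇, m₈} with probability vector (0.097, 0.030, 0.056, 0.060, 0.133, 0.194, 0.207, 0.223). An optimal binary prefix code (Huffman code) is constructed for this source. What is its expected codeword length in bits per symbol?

Repeatedly combine the two least-probable nodes; the expected code length is the sum of the merged weights.
merge 3/100 + 7/125 → 43/500
merge 3/50 + 43/500 → 73/500
merge 97/1000 + 133/1000 → 23/100
merge 73/500 + 97/500 → 17/50
merge 207/1000 + 223/1000 → 43/100
merge 23/100 + 17/50 → 57/100
merge 43/100 + 57/100 → 1
L = 43/500 + 73/500 + 23/100 + 17/50 + 43/100 + 57/100 + 1 = 1401/500 = 2.802 bits/symbol.

2.802 bits/symbol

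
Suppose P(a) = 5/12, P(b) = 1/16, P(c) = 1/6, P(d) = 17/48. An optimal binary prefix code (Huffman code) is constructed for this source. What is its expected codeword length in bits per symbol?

1.8125 bits/symbol

Repeatedly combine the two least-probable nodes; the expected code length is the sum of the merged weights.
merge 1/16 + 1/6 → 11/48
merge 11/48 + 17/48 → 7/12
merge 5/12 + 7/12 → 1
L = 11/48 + 7/12 + 1 = 29/16 = 1.8125 bits/symbol.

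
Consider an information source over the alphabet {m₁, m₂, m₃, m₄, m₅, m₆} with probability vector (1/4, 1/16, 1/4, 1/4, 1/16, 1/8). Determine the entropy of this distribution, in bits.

2.375 bits

Each probability is a power of 1/2, so log₂(1/p) is an integer.
H = Σ p·log₂(1/p) = 1/4·2 + 1/16·4 + 1/4·2 + 1/4·2 + 1/16·4 + 1/8·3 = 2.375 bits.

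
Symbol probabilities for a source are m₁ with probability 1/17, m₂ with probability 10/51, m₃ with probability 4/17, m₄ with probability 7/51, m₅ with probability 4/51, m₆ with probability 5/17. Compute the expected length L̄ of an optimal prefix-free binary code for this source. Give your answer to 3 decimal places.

Repeatedly combine the two least-probable nodes; the expected code length is the sum of the merged weights.
merge 1/17 + 4/51 → 7/51
merge 7/51 + 7/51 → 14/51
merge 10/51 + 4/17 → 22/51
merge 14/51 + 5/17 → 29/51
merge 22/51 + 29/51 → 1
L = 7/51 + 14/51 + 22/51 + 29/51 + 1 = 41/17 ≈ 2.412 bits/symbol.

2.412 bits/symbol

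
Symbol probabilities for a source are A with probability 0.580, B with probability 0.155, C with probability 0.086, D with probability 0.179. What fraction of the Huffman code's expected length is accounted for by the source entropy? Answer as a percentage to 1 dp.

Entropy H = −Σ p log₂ p ≈ 1.6214 bits.
Huffman merges: 43/500+31/200→241/1000; 179/1000+241/1000→21/50; 21/50+29/50→1. L = 1661/1000 ≈ 1.6610.
Efficiency = H/L = 1.6214/1.6610 = 97.6%.

97.6%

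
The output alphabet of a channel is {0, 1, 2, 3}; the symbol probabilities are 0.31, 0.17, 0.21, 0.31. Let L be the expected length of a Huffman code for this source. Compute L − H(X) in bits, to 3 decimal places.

0.045 bits

Entropy H = −Σ p log₂ p ≈ 1.9550 bits.
Huffman merges: 17/100+21/100→19/50; 31/100+31/100→31/50; 19/50+31/50→1. L = 2 ≈ 2.0000.
L − H = 2.0000 − 1.9550 = 0.045 bits.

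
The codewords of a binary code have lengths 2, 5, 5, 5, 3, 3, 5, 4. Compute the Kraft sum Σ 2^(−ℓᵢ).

0.6875

With common denominator 2^5 = 32: Σ 2^(−ℓᵢ) = 8/32 + 1/32 + 1/32 + 1/32 + 4/32 + 4/32 + 1/32 + 2/32 = 22/32 = 0.6875.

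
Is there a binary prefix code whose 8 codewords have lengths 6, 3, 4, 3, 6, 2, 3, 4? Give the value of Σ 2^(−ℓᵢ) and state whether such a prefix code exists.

0.78125; yes

With common denominator 2^6 = 64: Σ 2^(−ℓᵢ) = 1/64 + 8/64 + 4/64 + 8/64 + 1/64 + 16/64 + 8/64 + 4/64 = 50/64 = 0.78125.
Kraft's inequality requires Σ ≤ 1; here Σ = 0.78125 ≤ 1, so such a prefix code exists.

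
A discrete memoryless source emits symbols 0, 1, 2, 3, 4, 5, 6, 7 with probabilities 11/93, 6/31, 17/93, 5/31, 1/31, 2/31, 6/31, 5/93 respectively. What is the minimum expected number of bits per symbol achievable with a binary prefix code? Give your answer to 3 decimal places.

2.849 bits/symbol

Repeatedly combine the two least-probable nodes; the expected code length is the sum of the merged weights.
merge 1/31 + 5/93 → 8/93
merge 2/31 + 8/93 → 14/93
merge 11/93 + 14/93 → 25/93
merge 5/31 + 17/93 → 32/93
merge 6/31 + 6/31 → 12/31
merge 25/93 + 32/93 → 19/31
merge 12/31 + 19/31 → 1
L = 8/93 + 14/93 + 25/93 + 32/93 + 12/31 + 19/31 + 1 = 265/93 ≈ 2.849 bits/symbol.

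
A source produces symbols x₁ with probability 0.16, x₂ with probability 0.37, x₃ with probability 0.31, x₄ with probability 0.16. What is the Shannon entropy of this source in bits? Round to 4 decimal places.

1.9006 bits

H = −Σ pᵢ log₂ pᵢ.
−0.16·log₂(0.16) = 0.4230
−0.37·log₂(0.37) = 0.5307
−0.31·log₂(0.31) = 0.5238
−0.16·log₂(0.16) = 0.4230
Sum ≈ 1.9006 → 1.9006 bits.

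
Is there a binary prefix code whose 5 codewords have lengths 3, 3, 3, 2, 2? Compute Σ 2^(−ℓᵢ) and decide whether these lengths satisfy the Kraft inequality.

With common denominator 2^3 = 8: Σ 2^(−ℓᵢ) = 1/8 + 1/8 + 1/8 + 2/8 + 2/8 = 7/8 = 0.875.
Kraft's inequality requires Σ ≤ 1; here Σ = 0.875 ≤ 1, so such a prefix code exists.

0.875; yes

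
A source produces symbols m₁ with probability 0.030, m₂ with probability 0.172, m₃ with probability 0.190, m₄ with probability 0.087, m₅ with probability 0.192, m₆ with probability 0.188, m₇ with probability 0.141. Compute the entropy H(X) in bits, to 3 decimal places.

H = −Σ pᵢ log₂ pᵢ.
−0.030·log₂(0.030) = 0.1518
−0.172·log₂(0.172) = 0.4368
−0.190·log₂(0.190) = 0.4552
−0.087·log₂(0.087) = 0.3065
−0.192·log₂(0.192) = 0.4571
−0.188·log₂(0.188) = 0.4533
−0.141·log₂(0.141) = 0.3985
Sum ≈ 2.6592 → 2.659 bits.

2.659 bits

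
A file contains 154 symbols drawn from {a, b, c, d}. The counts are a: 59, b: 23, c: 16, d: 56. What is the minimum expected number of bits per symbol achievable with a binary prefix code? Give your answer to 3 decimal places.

Probabilities are the counts divided by 154.
Repeatedly combine the two least-probable nodes; the expected code length is the sum of the merged weights.
merge 8/77 + 23/154 → 39/154
merge 39/154 + 4/11 → 95/154
merge 59/154 + 95/154 → 1
L = 39/154 + 95/154 + 1 = 144/77 ≈ 1.870 bits/symbol.

1.870 bits/symbol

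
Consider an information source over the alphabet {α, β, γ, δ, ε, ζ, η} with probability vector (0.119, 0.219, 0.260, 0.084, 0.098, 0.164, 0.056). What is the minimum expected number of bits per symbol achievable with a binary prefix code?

Repeatedly combine the two least-probable nodes; the expected code length is the sum of the merged weights.
merge 7/125 + 21/250 → 7/50
merge 49/500 + 119/1000 → 217/1000
merge 7/50 + 41/250 → 38/125
merge 217/1000 + 219/1000 → 109/250
merge 13/50 + 38/125 → 141/250
merge 109/250 + 141/250 → 1
L = 7/50 + 217/1000 + 38/125 + 109/250 + 141/250 + 1 = 2661/1000 = 2.661 bits/symbol.

2.661 bits/symbol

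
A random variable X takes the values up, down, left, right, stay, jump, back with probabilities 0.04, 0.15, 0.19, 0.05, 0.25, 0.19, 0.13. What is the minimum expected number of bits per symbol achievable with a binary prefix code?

Repeatedly combine the two least-probable nodes; the expected code length is the sum of the merged weights.
merge 1/25 + 1/20 → 9/100
merge 9/100 + 13/100 → 11/50
merge 3/20 + 19/100 → 17/50
merge 19/100 + 11/50 → 41/100
merge 1/4 + 17/50 → 59/100
merge 41/100 + 59/100 → 1
L = 9/100 + 11/50 + 17/50 + 41/100 + 59/100 + 1 = 53/20 = 2.65 bits/symbol.

2.65 bits/symbol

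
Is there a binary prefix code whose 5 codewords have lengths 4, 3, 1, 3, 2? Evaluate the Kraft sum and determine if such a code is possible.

With common denominator 2^4 = 16: Σ 2^(−ℓᵢ) = 1/16 + 2/16 + 8/16 + 2/16 + 4/16 = 17/16 = 1.0625.
Kraft's inequality requires Σ ≤ 1; here Σ = 1.0625 > 1, so no such prefix code exists.

1.0625; no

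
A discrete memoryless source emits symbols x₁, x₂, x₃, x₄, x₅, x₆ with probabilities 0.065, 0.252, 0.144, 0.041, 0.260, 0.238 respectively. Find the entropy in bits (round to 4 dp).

2.3471 bits

H = −Σ pᵢ log₂ pᵢ.
−0.065·log₂(0.065) = 0.2563
−0.252·log₂(0.252) = 0.5011
−0.144·log₂(0.144) = 0.4026
−0.041·log₂(0.041) = 0.1889
−0.260·log₂(0.260) = 0.5053
−0.238·log₂(0.238) = 0.4929
Sum ≈ 2.3471 → 2.3471 bits.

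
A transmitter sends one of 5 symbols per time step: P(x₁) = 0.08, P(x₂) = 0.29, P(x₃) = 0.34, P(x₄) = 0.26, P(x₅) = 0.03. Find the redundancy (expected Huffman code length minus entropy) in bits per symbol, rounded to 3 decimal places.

0.114 bits

Entropy H = −Σ p log₂ p ≈ 1.9956 bits.
Huffman merges: 3/100+2/25→11/100; 11/100+13/50→37/100; 29/100+17/50→63/100; 37/100+63/100→1. L = 211/100 ≈ 2.1100.
L − H = 2.1100 − 1.9956 = 0.114 bits.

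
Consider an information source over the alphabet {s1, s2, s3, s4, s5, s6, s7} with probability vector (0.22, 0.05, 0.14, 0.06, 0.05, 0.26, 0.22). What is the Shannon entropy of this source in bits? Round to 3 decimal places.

H = −Σ pᵢ log₂ pᵢ.
−0.22·log₂(0.22) = 0.4806
−0.05·log₂(0.05) = 0.2161
−0.14·log₂(0.14) = 0.3971
−0.06·log₂(0.06) = 0.2435
−0.05·log₂(0.05) = 0.2161
−0.26·log₂(0.26) = 0.5053
−0.22·log₂(0.22) = 0.4806
Sum ≈ 2.5393 → 2.539 bits.

2.539 bits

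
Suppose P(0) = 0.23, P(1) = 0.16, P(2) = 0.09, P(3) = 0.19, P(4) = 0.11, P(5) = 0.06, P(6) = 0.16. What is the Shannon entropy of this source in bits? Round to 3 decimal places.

2.695 bits

H = −Σ pᵢ log₂ pᵢ.
−0.23·log₂(0.23) = 0.4877
−0.16·log₂(0.16) = 0.4230
−0.09·log₂(0.09) = 0.3127
−0.19·log₂(0.19) = 0.4552
−0.11·log₂(0.11) = 0.3503
−0.06·log₂(0.06) = 0.2435
−0.16·log₂(0.16) = 0.4230
Sum ≈ 2.6954 → 2.695 bits.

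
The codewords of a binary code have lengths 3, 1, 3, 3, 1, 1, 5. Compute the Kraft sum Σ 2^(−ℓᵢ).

1.90625

With common denominator 2^5 = 32: Σ 2^(−ℓᵢ) = 4/32 + 16/32 + 4/32 + 4/32 + 16/32 + 16/32 + 1/32 = 61/32 = 1.90625.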